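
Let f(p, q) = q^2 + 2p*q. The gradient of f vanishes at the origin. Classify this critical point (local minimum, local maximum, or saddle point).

saddle point

The Hessian at the origin is H = [[0, 2], [2, 2]].
det H = 0·2 − (2)² = -4 < 0, so H is indefinite.
Therefore the origin is a saddle point.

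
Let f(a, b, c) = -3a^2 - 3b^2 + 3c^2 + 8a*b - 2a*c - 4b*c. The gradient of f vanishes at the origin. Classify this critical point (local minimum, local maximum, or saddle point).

saddle point

The Hessian at the origin is H = [[-6, 8, -2], [8, -6, -4], [-2, -4, 6]].
Applying the same elementary operations to the rows and columns of H produces a congruent diagonal matrix with entries -6, 14/3, -20/7.
That gives 1 positive, 2 negative pivots.
H is indefinite, so the origin is a saddle point.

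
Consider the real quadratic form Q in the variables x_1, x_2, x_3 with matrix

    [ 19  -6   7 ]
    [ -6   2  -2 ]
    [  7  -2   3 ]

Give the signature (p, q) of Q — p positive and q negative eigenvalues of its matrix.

Symmetric row and column elimination reduces A to a congruent diagonal form with pivots 19, 2/19, 0.
So there are 2 positive, 1 zero pivots.

(2, 0)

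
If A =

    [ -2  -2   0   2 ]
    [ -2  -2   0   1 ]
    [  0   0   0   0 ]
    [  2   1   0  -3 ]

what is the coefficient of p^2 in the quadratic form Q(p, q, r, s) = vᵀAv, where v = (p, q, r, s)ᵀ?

-2

The coefficient of p^2 is the diagonal entry A[1,1] = -2.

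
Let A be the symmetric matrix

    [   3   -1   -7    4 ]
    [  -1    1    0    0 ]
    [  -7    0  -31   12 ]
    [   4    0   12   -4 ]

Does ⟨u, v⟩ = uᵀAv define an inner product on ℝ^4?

no

Row-reducing A symmetrically gives the diagonal entries 3, 2/3, -111/2, 20/111.
That gives 3 positive, 1 negative pivots.
Hence Q is indefinite.
⟨·,·⟩ is an inner product exactly when A is positive definite.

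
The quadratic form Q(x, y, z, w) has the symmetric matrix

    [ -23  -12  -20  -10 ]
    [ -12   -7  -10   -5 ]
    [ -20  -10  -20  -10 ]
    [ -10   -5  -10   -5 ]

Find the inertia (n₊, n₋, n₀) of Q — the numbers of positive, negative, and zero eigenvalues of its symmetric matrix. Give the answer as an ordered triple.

(0, 3, 1)

Row-reducing A symmetrically gives the diagonal entries -23, -17/23, -40/17, 0.
That gives 3 negative, 1 zero pivots.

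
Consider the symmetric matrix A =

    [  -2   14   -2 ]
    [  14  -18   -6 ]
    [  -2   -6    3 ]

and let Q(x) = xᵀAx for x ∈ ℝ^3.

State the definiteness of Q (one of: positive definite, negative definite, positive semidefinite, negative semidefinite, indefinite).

Congruent diagonalization of A (simultaneous row and column reduction) yields pivots -2, 80, 0.
Counting signs: 1 positive, 1 negative, 1 zero.
Hence Q is indefinite.

indefinite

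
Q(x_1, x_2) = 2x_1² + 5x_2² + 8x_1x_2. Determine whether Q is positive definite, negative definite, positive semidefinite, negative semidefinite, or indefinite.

indefinite

The symmetric matrix is A = [[2, 4], [4, 5]].
An LDLᵀ factorisation of A has diagonal entries 2, -3.
That gives 1 positive, 1 negative pivots.
Hence Q is indefinite.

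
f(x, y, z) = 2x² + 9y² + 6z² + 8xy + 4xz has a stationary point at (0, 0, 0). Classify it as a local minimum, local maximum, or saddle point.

saddle point

The Hessian at the origin is H = [[4, 8, 4], [8, 18, 0], [4, 0, 12]].
Row-reducing H symmetrically gives the diagonal entries 4, 2, -24.
Counting signs: 2 positive, 1 negative.
H is indefinite, so the origin is a saddle point.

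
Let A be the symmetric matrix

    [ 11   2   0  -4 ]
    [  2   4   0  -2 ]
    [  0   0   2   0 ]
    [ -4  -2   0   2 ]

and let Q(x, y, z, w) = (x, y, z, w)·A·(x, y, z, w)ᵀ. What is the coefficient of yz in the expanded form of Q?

The coefficient of yz is A[2,3] + A[3,2] = 2·0 = 0.

0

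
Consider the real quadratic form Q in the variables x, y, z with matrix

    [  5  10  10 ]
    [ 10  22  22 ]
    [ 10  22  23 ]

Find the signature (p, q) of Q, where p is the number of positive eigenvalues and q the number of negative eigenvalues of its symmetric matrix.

(3, 0)

Row-reducing A symmetrically gives the diagonal entries 5, 2, 1.
Counting signs: 3 positive.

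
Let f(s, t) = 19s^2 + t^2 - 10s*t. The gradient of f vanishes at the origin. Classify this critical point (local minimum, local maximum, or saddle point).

saddle point

The Hessian at the origin is H = [[38, -10], [-10, 2]].
det H = 38·2 − (-10)² = -24 < 0, so H is indefinite.
Therefore the origin is a saddle point.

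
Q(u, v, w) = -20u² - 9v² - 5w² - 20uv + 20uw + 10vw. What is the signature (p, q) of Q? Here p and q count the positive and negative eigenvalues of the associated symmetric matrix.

(0, 2)

The associated matrix is A = [[-20, -10, 10], [-10, -9, 5], [10, 5, -5]].
Applying the same elementary operations to the rows and columns of A produces a congruent diagonal matrix with entries -20, -4, 0.
Counting signs: 2 negative, 1 zero.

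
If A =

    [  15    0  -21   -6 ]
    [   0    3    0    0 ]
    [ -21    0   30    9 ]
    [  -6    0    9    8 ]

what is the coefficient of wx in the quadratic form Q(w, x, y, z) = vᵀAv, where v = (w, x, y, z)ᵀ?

0

The coefficient of wx is A[1,2] + A[2,1] = 2·0 = 0.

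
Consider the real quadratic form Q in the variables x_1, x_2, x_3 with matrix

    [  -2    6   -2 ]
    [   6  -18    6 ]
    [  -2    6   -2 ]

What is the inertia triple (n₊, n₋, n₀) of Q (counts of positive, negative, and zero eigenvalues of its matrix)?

Symmetric row and column elimination reduces A to a congruent diagonal form with pivots -2, 0, 0.
So there are 1 negative, 2 zero pivots.

(0, 1, 2)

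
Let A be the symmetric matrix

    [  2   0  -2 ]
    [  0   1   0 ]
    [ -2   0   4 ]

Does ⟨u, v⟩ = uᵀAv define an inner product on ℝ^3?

Row-reducing A symmetrically gives the diagonal entries 2, 1, 2.
So there are 3 positive pivots.
Hence Q is positive definite.
⟨·,·⟩ is an inner product exactly when A is positive definite.

yes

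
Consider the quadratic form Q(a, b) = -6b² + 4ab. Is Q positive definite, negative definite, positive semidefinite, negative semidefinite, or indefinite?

indefinite

The symmetric matrix of Q is [[0, 2], [2, -6]].
For the 2×2 matrix [[0, 2], [2, -6]]: det = 0·-6 − (2)² = -4, trace = -6.
det < 0 so the eigenvalues have opposite signs; the form is indefinite.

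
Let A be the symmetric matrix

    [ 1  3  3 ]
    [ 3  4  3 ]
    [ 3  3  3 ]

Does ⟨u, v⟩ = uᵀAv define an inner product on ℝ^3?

Congruent diagonalization of A (simultaneous row and column reduction) yields pivots 1, -5, 6/5.
Counting signs: 2 positive, 1 negative.
Hence Q is indefinite.
⟨·,·⟩ is an inner product exactly when A is positive definite.

no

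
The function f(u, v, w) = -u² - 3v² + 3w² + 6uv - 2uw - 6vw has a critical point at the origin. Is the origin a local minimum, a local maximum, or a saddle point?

saddle point

The Hessian at the origin is H = [[-2, 6, -2], [6, -6, -6], [-2, -6, 6]].
An LDLᵀ factorisation of H has diagonal entries -2, 12, -4.
Counting signs: 1 positive, 2 negative.
H is indefinite, so the origin is a saddle point.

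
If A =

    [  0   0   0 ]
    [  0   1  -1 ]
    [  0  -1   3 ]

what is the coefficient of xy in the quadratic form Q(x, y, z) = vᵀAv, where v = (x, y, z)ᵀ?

0

The coefficient of xy is A[1,2] + A[2,1] = 2·0 = 0.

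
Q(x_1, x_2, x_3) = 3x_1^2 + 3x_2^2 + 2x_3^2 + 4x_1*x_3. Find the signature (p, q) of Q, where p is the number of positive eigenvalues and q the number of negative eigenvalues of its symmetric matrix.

The associated matrix is A = [[3, 0, 2], [0, 3, 0], [2, 0, 2]].
Symmetric row and column elimination reduces A to a congruent diagonal form with pivots 3, 3, 2/3.
That gives 3 positive pivots.

(3, 0)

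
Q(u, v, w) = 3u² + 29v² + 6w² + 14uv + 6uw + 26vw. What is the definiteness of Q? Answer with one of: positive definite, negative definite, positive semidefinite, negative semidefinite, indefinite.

Write A = [[3, 7, 3], [7, 29, 13], [3, 13, 6]].
An LDLᵀ factorisation of A has diagonal entries 3, 38/3, 3/19.
That gives 3 positive pivots.
Hence Q is positive definite.

positive definite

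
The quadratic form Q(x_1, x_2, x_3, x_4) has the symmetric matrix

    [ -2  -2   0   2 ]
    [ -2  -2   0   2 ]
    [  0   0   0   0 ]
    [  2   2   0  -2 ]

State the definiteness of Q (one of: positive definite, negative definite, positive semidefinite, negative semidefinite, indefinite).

negative semidefinite

Row-reducing A symmetrically gives the diagonal entries -2, 0, 0, 0.
So there are 1 negative, 3 zero pivots.
Hence Q is negative semidefinite.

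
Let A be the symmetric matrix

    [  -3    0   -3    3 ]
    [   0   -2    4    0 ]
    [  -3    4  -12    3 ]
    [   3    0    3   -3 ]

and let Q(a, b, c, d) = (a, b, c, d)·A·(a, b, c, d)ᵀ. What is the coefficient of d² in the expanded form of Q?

The coefficient of d² is the diagonal entry A[4,4] = -3.

-3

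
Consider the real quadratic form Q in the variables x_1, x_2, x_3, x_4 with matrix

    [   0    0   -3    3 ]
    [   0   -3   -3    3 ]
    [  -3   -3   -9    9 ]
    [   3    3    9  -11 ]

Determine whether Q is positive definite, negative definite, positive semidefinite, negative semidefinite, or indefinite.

A is congruent to a diagonal matrix with 1 positive, 3 negative and 0 zero entries, so Q is indefinite.

indefinite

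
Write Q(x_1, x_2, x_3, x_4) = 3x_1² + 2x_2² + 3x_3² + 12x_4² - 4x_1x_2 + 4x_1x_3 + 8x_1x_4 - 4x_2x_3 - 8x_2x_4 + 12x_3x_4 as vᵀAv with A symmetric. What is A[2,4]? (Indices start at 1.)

-4

The coefficient of x_2·x_4 in Q is -8. For a symmetric A this equals A[2,4] + A[4,2] = 2·A[2,4].
So A[2,4] = -8/2 = -4.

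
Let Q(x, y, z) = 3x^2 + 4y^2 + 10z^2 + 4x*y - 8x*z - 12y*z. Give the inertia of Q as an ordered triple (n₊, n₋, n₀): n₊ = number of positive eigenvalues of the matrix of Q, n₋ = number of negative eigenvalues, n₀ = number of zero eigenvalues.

(3, 0, 0)

The associated matrix is A = [[3, 2, -4], [2, 4, -6], [-4, -6, 10]].
Applying the same elementary operations to the rows and columns of A produces a congruent diagonal matrix with entries 3, 8/3, 1/2.
That gives 3 positive pivots.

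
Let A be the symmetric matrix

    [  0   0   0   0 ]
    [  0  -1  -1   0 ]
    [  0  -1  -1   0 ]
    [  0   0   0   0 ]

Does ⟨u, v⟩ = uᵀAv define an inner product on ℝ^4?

Symmetric row and column elimination reduces A to a congruent diagonal form with pivots 0, -1, 0, 0.
So there are 1 negative, 3 zero pivots.
Hence Q is negative semidefinite.
⟨·,·⟩ is an inner product exactly when A is positive definite.

no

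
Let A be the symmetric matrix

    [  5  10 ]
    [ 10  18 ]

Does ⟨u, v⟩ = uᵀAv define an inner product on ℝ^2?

no

An LDLᵀ factorisation of A has diagonal entries 5, -2.
That gives 1 positive, 1 negative pivots.
Hence Q is indefinite.
⟨·,·⟩ is an inner product exactly when A is positive definite.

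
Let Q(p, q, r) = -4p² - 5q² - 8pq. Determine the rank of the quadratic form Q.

2

The symmetric matrix is A = [[-4, -4, 0], [-4, -5, 0], [0, 0, 0]].
Symmetric row and column elimination reduces A to a congruent diagonal form with pivots -4, -1, 0.
That gives 2 negative, 1 zero pivots.
The rank is the number of nonzero pivots: 2.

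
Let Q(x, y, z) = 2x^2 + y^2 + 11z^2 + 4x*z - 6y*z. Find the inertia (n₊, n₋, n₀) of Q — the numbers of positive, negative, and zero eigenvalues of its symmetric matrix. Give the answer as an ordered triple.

(2, 0, 1)

The associated matrix is A = [[2, 0, 2], [0, 1, -3], [2, -3, 11]].
Symmetric row and column elimination reduces A to a congruent diagonal form with pivots 2, 1, 0.
So there are 2 positive, 1 zero pivots.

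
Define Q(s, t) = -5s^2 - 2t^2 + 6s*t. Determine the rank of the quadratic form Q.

The associated matrix is A = [[-5, 3], [3, -2]].
Row-reducing A symmetrically gives the diagonal entries -5, -1/5.
So there are 2 negative pivots.
The rank is the number of nonzero pivots: 2.

2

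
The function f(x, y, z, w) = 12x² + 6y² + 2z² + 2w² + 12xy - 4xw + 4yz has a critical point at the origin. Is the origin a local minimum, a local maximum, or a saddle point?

local minimum

The Hessian at the origin is H = [[24, 12, 0, -4], [12, 12, 4, 0], [0, 4, 4, 0], [-4, 0, 0, 4]].
Row-reducing H symmetrically gives the diagonal entries 24, 6, 4/3, 4/3.
Counting signs: 4 positive.
H is positive definite, so the origin is a strict local minimum.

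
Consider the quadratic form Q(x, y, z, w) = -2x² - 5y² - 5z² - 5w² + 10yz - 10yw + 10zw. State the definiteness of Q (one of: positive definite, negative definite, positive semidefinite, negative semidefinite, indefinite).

negative semidefinite

Write A = [[-2, 0, 0, 0], [0, -5, 5, -5], [0, 5, -5, 5], [0, -5, 5, -5]].
Symmetric row and column elimination reduces A to a congruent diagonal form with pivots -2, -5, 0, 0.
Counting signs: 2 negative, 2 zero.
Hence Q is negative semidefinite.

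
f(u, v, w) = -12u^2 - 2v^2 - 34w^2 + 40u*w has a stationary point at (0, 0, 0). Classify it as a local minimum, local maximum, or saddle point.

The Hessian at the origin is H = [[-24, 0, 40], [0, -4, 0], [40, 0, -68]].
Symmetric row and column elimination reduces H to a congruent diagonal form with pivots -24, -4, -4/3.
That gives 3 negative pivots.
H is negative definite, so the origin is a strict local maximum.

local maximum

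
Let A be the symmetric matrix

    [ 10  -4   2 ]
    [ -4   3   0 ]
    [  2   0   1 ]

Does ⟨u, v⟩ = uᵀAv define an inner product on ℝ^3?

yes

Symmetric row and column elimination reduces A to a congruent diagonal form with pivots 10, 7/5, 1/7.
That gives 3 positive pivots.
Hence Q is positive definite.
⟨·,·⟩ is an inner product exactly when A is positive definite.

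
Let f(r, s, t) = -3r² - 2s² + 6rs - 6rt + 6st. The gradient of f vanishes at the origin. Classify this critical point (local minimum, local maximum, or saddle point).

saddle point

The Hessian at the origin is H = [[-6, 6, -6], [6, -4, 6], [-6, 6, 0]].
Row-reducing H symmetrically gives the diagonal entries -6, 2, 6.
So there are 2 positive, 1 negative pivots.
H is indefinite, so the origin is a saddle point.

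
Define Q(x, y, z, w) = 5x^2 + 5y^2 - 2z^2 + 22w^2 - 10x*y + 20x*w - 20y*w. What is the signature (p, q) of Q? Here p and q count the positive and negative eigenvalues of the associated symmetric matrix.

(2, 1)

The associated matrix is A = [[5, -5, 0, 10], [-5, 5, 0, -10], [0, 0, -2, 0], [10, -10, 0, 22]].
Congruent diagonalization of A (simultaneous row and column reduction) yields pivots 5, 0, -2, 2.
Counting signs: 2 positive, 1 negative, 1 zero.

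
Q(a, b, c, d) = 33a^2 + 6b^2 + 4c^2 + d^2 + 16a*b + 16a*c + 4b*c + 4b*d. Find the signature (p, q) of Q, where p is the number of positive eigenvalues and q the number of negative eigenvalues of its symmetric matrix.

(4, 0)

Write A = [[33, 8, 8, 0], [8, 6, 2, 2], [8, 2, 4, 0], [0, 2, 0, 1]].
Symmetric row and column elimination reduces A to a congruent diagonal form with pivots 33, 134/33, 138/67, 1/69.
So there are 4 positive pivots.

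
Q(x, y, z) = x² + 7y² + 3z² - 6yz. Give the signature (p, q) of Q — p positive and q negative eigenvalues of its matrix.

(3, 0)

The associated matrix is A = [[1, 0, 0], [0, 7, -3], [0, -3, 3]].
Congruent diagonalization of A (simultaneous row and column reduction) yields pivots 1, 7, 12/7.
Counting signs: 3 positive.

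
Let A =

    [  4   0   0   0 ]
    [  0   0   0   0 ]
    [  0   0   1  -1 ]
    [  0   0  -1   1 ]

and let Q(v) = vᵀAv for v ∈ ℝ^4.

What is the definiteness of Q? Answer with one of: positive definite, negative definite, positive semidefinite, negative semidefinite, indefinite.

Symmetric row and column elimination reduces A to a congruent diagonal form with pivots 4, 0, 1, 0.
So there are 2 positive, 2 zero pivots.
Hence Q is positive semidefinite.

positive semidefinite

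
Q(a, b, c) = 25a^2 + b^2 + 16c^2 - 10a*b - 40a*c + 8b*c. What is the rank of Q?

The symmetric matrix is A = [[25, -5, -20], [-5, 1, 4], [-20, 4, 16]].
Symmetric row and column elimination reduces A to a congruent diagonal form with pivots 25, 0, 0.
So there are 1 positive, 2 zero pivots.
The rank is the number of nonzero pivots: 1.

1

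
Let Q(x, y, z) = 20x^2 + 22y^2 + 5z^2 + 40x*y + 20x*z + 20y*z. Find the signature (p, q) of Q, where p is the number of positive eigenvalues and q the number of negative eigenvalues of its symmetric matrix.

(2, 0)

The symmetric matrix is A = [[20, 20, 10], [20, 22, 10], [10, 10, 5]].
Congruent diagonalization of A (simultaneous row and column reduction) yields pivots 20, 2, 0.
So there are 2 positive, 1 zero pivots.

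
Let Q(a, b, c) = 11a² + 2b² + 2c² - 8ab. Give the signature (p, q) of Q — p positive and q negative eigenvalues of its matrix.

(3, 0)

Write A = [[11, -4, 0], [-4, 2, 0], [0, 0, 2]].
Congruent diagonalization of A (simultaneous row and column reduction) yields pivots 11, 6/11, 2.
That gives 3 positive pivots.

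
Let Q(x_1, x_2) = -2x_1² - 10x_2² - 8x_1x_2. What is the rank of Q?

2

Write A = [[-2, -4], [-4, -10]].
Symmetric row and column elimination reduces A to a congruent diagonal form with pivots -2, -2.
Counting signs: 2 negative.
The rank is the number of nonzero pivots: 2.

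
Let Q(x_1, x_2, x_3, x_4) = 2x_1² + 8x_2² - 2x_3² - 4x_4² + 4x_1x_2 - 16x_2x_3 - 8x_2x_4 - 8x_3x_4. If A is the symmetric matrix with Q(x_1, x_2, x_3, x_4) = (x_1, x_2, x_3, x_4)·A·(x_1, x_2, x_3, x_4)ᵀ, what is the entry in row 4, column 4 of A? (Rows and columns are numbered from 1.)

-4

The coefficient of x_4² in Q is -4, and that is exactly A[4,4].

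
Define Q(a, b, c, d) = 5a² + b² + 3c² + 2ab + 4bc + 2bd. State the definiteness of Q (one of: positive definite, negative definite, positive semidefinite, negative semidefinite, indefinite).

indefinite

The symmetric matrix is A = [[5, 1, 0, 0], [1, 1, 2, 1], [0, 2, 3, 0], [0, 1, 0, 0]].
Symmetric row and column elimination reduces A to a congruent diagonal form with pivots 5, 4/5, -2, 15/8.
That gives 3 positive, 1 negative pivots.
Hence Q is indefinite.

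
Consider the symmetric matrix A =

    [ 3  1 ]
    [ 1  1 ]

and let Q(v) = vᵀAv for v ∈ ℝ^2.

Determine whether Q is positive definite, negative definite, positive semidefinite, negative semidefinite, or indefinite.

For the 2×2 matrix [[3, 1], [1, 1]]: det = 3·1 − (1)² = 2, trace = 4.
det > 0 so both eigenvalues share the sign of the trace; trace = 4 > 0 ⇒ both positive.

positive definite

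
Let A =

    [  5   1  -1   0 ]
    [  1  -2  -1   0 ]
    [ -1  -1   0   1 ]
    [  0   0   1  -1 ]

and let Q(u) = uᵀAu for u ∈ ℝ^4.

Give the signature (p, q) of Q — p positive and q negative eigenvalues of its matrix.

(2, 2)

Applying the same elementary operations to the rows and columns of A produces a congruent diagonal matrix with entries 5, -11/5, 1/11, -12.
So there are 2 positive, 2 negative pivots.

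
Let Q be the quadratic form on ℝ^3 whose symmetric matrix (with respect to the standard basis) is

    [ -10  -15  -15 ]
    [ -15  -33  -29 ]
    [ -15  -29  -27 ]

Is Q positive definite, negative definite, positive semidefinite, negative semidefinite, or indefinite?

negative definite

Leading principal minors: Δ_1 = -10, Δ_2 = 105, Δ_3 = -50.
The signs alternate starting with Δ_1 < 0, so by Sylvester's criterion Q is negative definite.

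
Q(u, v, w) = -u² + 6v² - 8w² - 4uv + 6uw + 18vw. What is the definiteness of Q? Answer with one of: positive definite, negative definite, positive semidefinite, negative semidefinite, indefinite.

indefinite

Write A = [[-1, -2, 3], [-2, 6, 9], [3, 9, -8]].
Symmetric row and column elimination reduces A to a congruent diagonal form with pivots -1, 10, 1/10.
Counting signs: 2 positive, 1 negative.
Hence Q is indefinite.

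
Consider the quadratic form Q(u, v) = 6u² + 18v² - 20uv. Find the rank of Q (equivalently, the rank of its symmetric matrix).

Write A = [[6, -10], [-10, 18]].
Row-reducing A symmetrically gives the diagonal entries 6, 4/3.
Counting signs: 2 positive.
The rank is the number of nonzero pivots: 2.

2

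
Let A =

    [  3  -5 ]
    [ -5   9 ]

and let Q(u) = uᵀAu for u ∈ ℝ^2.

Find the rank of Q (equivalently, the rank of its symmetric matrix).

2

Applying the same elementary operations to the rows and columns of A produces a congruent diagonal matrix with entries 3, 2/3.
That gives 2 positive pivots.
The rank is the number of nonzero pivots: 2.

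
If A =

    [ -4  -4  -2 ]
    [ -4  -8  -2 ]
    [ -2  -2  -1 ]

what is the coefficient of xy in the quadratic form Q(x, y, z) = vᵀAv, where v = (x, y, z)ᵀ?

-8

The coefficient of xy is A[1,2] + A[2,1] = 2·(-4) = -8.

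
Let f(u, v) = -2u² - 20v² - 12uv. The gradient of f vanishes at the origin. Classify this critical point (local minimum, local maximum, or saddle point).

The Hessian at the origin is H = [[-4, -12], [-12, -40]].
det H = -4·-40 − (-12)² = 16 > 0 and H[1,1] = -4 < 0, so H is negative definite.
Therefore the origin is a local maximum.

local maximum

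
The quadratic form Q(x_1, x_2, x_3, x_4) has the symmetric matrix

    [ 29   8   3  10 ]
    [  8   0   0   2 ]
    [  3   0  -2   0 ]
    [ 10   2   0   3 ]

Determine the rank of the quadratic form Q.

Congruent diagonalization of A (simultaneous row and column reduction) yields pivots 29, -64/29, -2, 3/32.
So there are 2 positive, 2 negative pivots.
The rank is the number of nonzero pivots: 4.

4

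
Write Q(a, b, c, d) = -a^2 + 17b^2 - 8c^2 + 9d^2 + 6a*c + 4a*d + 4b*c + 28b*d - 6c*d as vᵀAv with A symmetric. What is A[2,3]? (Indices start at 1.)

2

The coefficient of b·c in Q is 4. For a symmetric A this equals A[2,3] + A[3,2] = 2·A[2,3].
So A[2,3] = 4/2 = 2.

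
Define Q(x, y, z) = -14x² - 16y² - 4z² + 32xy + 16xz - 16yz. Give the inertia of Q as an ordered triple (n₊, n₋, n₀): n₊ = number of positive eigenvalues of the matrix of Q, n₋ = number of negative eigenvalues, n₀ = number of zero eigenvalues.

The associated matrix is A = [[-14, 16, 8], [16, -16, -8], [8, -8, -4]].
Symmetric row and column elimination reduces A to a congruent diagonal form with pivots -14, 16/7, 0.
So there are 1 positive, 1 negative, 1 zero pivots.

(1, 1, 1)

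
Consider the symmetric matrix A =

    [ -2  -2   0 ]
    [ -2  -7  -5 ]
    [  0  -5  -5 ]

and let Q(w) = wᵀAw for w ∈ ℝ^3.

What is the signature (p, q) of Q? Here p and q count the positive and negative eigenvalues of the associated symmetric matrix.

Applying the same elementary operations to the rows and columns of A produces a congruent diagonal matrix with entries -2, -5, 0.
That gives 2 negative, 1 zero pivots.

(0, 2)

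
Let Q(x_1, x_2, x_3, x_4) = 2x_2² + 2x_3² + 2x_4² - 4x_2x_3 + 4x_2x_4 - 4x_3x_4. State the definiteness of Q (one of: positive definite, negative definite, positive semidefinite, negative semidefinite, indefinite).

positive semidefinite

The symmetric matrix is A = [[0, 0, 0, 0], [0, 2, -2, 2], [0, -2, 2, -2], [0, 2, -2, 2]].
Row-reducing A symmetrically gives the diagonal entries 0, 2, 0, 0.
So there are 1 positive, 3 zero pivots.
Hence Q is positive semidefinite.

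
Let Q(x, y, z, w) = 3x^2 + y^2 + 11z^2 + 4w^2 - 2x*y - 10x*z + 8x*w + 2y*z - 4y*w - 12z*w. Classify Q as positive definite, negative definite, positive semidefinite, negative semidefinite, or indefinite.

indefinite

The symmetric matrix is A = [[3, -1, -5, 4], [-1, 1, 1, -2], [-5, 1, 11, -6], [4, -2, -6, 4]].
Row-reducing A symmetrically gives the diagonal entries 3, 2/3, 2, -2.
That gives 3 positive, 1 negative pivots.
Hence Q is indefinite.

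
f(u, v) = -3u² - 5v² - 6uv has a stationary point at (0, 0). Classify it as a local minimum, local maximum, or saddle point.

The Hessian at the origin is H = [[-6, -6], [-6, -10]].
det H = -6·-10 − (-6)² = 24 > 0 and H[1,1] = -6 < 0, so H is negative definite.
Therefore the origin is a local maximum.

local maximum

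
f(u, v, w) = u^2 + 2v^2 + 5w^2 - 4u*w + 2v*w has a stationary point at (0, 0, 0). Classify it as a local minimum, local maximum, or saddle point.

local minimum

The Hessian at the origin is H = [[2, 0, -4], [0, 4, 2], [-4, 2, 10]].
Congruent diagonalization of H (simultaneous row and column reduction) yields pivots 2, 4, 1.
That gives 3 positive pivots.
H is positive definite, so the origin is a strict local minimum.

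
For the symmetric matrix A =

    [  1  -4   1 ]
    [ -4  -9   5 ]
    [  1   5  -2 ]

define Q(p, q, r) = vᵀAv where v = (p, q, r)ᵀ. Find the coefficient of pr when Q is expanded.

The coefficient of pr is A[1,3] + A[3,1] = 2·1 = 2.

2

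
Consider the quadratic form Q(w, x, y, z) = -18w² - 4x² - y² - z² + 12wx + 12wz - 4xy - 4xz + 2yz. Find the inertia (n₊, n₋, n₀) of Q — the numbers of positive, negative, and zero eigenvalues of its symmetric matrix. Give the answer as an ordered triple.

The symmetric matrix is A = [[-18, 6, 0, 6], [6, -4, -2, -2], [0, -2, -1, 1], [6, -2, 1, -1]].
Applying the same elementary operations to the rows and columns of A produces a congruent diagonal matrix with entries -18, -2, 1, 0.
That gives 1 positive, 2 negative, 1 zero pivots.

(1, 2, 1)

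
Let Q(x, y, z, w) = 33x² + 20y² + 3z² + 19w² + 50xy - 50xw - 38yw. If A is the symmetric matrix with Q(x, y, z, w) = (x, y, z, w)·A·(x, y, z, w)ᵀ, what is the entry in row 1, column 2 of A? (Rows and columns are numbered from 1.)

The coefficient of x·y in Q is 50. For a symmetric A this equals A[1,2] + A[2,1] = 2·A[1,2].
So A[1,2] = 50/2 = 25.

25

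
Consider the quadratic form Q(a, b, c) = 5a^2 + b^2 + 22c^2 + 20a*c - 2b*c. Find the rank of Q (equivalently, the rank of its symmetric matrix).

3

The symmetric matrix is A = [[5, 0, 10], [0, 1, -1], [10, -1, 22]].
Symmetric row and column elimination reduces A to a congruent diagonal form with pivots 5, 1, 1.
That gives 3 positive pivots.
The rank is the number of nonzero pivots: 3.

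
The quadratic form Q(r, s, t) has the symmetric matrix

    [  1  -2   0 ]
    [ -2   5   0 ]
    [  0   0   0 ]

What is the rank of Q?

Symmetric row and column elimination reduces A to a congruent diagonal form with pivots 1, 1, 0.
That gives 2 positive, 1 zero pivots.
The rank is the number of nonzero pivots: 2.

2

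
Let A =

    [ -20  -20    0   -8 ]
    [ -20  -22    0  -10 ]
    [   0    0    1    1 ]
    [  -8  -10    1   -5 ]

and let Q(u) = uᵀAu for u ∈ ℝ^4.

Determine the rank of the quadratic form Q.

Row-reducing A symmetrically gives the diagonal entries -20, -2, 1, -4/5.
That gives 1 positive, 3 negative pivots.
The rank is the number of nonzero pivots: 4.

4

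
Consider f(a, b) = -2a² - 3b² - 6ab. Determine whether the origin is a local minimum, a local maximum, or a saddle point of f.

The Hessian at the origin is H = [[-4, -6], [-6, -6]].
det H = -4·-6 − (-6)² = -12 < 0, so H is indefinite.
Therefore the origin is a saddle point.

saddle point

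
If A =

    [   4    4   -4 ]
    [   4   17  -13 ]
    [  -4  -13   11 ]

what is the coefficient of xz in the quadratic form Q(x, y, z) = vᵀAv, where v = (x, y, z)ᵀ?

-8

The coefficient of xz is A[1,3] + A[3,1] = 2·(-4) = -8.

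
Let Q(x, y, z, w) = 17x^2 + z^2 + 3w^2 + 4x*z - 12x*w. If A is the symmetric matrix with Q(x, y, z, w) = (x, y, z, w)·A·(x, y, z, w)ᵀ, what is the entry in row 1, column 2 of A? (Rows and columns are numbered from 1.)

The coefficient of x·y in Q is 0. For a symmetric A this equals A[1,2] + A[2,1] = 2·A[1,2].
So A[1,2] = 0/2 = 0.

0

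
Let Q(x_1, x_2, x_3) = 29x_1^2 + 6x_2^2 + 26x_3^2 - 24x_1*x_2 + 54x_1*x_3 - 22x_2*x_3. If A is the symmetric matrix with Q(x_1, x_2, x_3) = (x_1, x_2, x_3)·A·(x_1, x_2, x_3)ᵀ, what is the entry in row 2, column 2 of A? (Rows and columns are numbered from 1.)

The coefficient of x_2^2 in Q is 6, and that is exactly A[2,2].

6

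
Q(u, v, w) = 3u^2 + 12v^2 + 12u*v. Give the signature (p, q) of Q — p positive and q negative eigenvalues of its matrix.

(1, 0)

The symmetric matrix is A = [[3, 6, 0], [6, 12, 0], [0, 0, 0]].
Congruent diagonalization of A (simultaneous row and column reduction) yields pivots 3, 0, 0.
That gives 1 positive, 2 zero pivots.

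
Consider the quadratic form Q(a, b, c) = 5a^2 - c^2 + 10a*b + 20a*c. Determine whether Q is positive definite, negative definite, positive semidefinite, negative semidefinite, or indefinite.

indefinite

The symmetric matrix is A = [[5, 5, 10], [5, 0, 0], [10, 0, -1]].
Symmetric row and column elimination reduces A to a congruent diagonal form with pivots 5, -5, -1.
So there are 1 positive, 2 negative pivots.
Hence Q is indefinite.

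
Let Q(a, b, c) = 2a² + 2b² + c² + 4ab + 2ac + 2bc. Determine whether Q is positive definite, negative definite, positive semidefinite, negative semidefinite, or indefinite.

The associated matrix is A = [[2, 2, 1], [2, 2, 1], [1, 1, 1]].
Symmetric row and column elimination reduces A to a congruent diagonal form with pivots 2, 0, 1/2.
Counting signs: 2 positive, 1 zero.
Hence Q is positive semidefinite.

positive semidefinite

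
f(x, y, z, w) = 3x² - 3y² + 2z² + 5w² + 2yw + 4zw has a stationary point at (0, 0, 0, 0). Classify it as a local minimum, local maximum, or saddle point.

The Hessian at the origin is H = [[6, 0, 0, 0], [0, -6, 0, 2], [0, 0, 4, 4], [0, 2, 4, 10]].
Congruent diagonalization of H (simultaneous row and column reduction) yields pivots 6, -6, 4, 20/3.
So there are 3 positive, 1 negative pivots.
H is indefinite, so the origin is a saddle point.

saddle point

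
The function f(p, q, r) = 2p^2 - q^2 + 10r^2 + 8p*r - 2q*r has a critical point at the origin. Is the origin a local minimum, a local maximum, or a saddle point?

The Hessian at the origin is H = [[4, 0, 8], [0, -2, -2], [8, -2, 20]].
An LDLᵀ factorisation of H has diagonal entries 4, -2, 6.
So there are 2 positive, 1 negative pivots.
H is indefinite, so the origin is a saddle point.

saddle point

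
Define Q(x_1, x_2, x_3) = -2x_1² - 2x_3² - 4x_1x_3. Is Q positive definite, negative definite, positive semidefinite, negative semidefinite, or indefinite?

Write A = [[-2, 0, -2], [0, 0, 0], [-2, 0, -2]].
Congruent diagonalization of A (simultaneous row and column reduction) yields pivots -2, 0, 0.
So there are 1 negative, 2 zero pivots.
Hence Q is negative semidefinite.

negative semidefinite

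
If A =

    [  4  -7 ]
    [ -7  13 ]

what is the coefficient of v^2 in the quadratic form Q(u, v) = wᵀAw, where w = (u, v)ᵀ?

13

The coefficient of v^2 is the diagonal entry A[2,2] = 13.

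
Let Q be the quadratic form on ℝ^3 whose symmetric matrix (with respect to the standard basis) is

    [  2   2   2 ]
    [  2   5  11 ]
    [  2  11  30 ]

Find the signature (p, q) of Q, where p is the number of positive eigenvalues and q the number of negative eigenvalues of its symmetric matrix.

Congruent diagonalization of A (simultaneous row and column reduction) yields pivots 2, 3, 1.
So there are 3 positive pivots.

(3, 0)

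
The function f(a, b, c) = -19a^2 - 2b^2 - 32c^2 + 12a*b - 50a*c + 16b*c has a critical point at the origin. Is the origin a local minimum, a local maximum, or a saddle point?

The Hessian at the origin is H = [[-38, 12, -50], [12, -4, 16], [-50, 16, -64]].
An LDLᵀ factorisation of H has diagonal entries -38, -4/19, 2.
So there are 1 positive, 2 negative pivots.
H is indefinite, so the origin is a saddle point.

saddle point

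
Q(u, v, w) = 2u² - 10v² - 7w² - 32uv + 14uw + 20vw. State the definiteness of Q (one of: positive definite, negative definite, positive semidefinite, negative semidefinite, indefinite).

indefinite

The associated matrix is A = [[2, -16, 7], [-16, -10, 10], [7, 10, -7]].
Symmetric row and column elimination reduces A to a congruent diagonal form with pivots 2, -138, 3/46.
Counting signs: 2 positive, 1 negative.
Hence Q is indefinite.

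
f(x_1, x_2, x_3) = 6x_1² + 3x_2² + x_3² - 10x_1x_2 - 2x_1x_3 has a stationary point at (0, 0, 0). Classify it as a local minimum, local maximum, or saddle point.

The Hessian at the origin is H = [[12, -10, -2], [-10, 6, 0], [-2, 0, 2]].
Symmetric row and column elimination reduces H to a congruent diagonal form with pivots 12, -7/3, 20/7.
Counting signs: 2 positive, 1 negative.
H is indefinite, so the origin is a saddle point.

saddle point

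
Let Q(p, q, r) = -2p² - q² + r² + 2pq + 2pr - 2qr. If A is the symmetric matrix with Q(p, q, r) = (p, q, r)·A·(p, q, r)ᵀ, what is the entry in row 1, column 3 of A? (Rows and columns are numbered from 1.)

1

The coefficient of p·r in Q is 2. For a symmetric A this equals A[1,3] + A[3,1] = 2·A[1,3].
So A[1,3] = 2/2 = 1.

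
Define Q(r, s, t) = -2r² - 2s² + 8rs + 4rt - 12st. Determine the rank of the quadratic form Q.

3

The symmetric matrix is A = [[-2, 4, 2], [4, -2, -6], [2, -6, 0]].
Congruent diagonalization of A (simultaneous row and column reduction) yields pivots -2, 6, 4/3.
Counting signs: 2 positive, 1 negative.
The rank is the number of nonzero pivots: 3.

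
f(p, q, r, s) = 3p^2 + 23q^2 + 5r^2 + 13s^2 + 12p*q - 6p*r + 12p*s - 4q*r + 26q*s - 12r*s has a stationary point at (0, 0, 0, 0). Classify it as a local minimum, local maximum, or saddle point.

The Hessian at the origin is H = [[6, 12, -6, 12], [12, 46, -4, 26], [-6, -4, 10, -12], [12, 26, -12, 26]].
Symmetric row and column elimination reduces H to a congruent diagonal form with pivots 6, 22, 12/11, 4/3.
That gives 4 positive pivots.
H is positive definite, so the origin is a strict local minimum.

local minimum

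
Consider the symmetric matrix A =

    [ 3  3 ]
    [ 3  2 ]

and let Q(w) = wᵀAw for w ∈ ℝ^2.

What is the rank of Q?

Row-reducing A symmetrically gives the diagonal entries 3, -1.
So there are 1 positive, 1 negative pivots.
The rank is the number of nonzero pivots: 2.

2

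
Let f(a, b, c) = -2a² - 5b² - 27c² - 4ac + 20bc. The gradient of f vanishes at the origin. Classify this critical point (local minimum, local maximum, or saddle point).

The Hessian at the origin is H = [[-4, 0, -4], [0, -10, 20], [-4, 20, -54]].
Row-reducing H symmetrically gives the diagonal entries -4, -10, -10.
That gives 3 negative pivots.
H is negative definite, so the origin is a strict local maximum.

local maximum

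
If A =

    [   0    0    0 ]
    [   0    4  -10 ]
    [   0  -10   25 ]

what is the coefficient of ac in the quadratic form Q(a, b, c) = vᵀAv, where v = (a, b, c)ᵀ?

0

The coefficient of ac is A[1,3] + A[3,1] = 2·0 = 0.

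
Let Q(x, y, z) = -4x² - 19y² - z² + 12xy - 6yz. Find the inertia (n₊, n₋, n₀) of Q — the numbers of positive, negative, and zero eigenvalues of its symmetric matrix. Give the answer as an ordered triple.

The symmetric matrix is A = [[-4, 6, 0], [6, -19, -3], [0, -3, -1]].
Symmetric row and column elimination reduces A to a congruent diagonal form with pivots -4, -10, -1/10.
So there are 3 negative pivots.

(0, 3, 0)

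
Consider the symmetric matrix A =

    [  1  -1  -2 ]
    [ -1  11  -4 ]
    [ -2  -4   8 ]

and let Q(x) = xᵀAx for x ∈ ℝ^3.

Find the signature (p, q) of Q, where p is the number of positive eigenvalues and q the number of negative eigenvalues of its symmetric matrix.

(3, 0)

Congruent diagonalization of A (simultaneous row and column reduction) yields pivots 1, 10, 2/5.
That gives 3 positive pivots.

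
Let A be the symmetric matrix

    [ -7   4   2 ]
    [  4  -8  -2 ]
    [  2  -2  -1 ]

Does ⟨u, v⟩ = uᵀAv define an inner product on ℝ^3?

Leading principal minors: Δ_1 = -7, Δ_2 = 40, Δ_3 = -12.
The signs alternate starting with Δ_1 < 0, so by Sylvester's criterion Q is negative definite.
⟨·,·⟩ is an inner product exactly when A is positive definite.

no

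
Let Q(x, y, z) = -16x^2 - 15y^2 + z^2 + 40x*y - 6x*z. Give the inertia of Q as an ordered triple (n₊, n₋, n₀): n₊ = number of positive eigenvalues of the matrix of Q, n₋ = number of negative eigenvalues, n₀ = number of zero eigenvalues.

(2, 1, 0)

Write A = [[-16, 20, -3], [20, -15, 0], [-3, 0, 1]].
Congruent diagonalization of A (simultaneous row and column reduction) yields pivots -16, 10, 5/32.
That gives 2 positive, 1 negative pivots.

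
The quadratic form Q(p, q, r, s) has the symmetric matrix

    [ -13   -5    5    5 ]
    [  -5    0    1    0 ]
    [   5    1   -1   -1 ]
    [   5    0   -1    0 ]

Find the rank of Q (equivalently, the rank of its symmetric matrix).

Congruent diagonalization of A (simultaneous row and column reduction) yields pivots -13, 25/13, 12/25, 0.
Counting signs: 2 positive, 1 negative, 1 zero.
The rank is the number of nonzero pivots: 3.

3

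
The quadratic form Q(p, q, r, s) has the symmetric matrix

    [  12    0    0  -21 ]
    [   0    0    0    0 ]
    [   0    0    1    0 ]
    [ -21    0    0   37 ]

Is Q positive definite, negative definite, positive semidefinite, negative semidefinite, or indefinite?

Symmetric row and column elimination reduces A to a congruent diagonal form with pivots 12, 0, 1, 1/4.
Counting signs: 3 positive, 1 zero.
Hence Q is positive semidefinite.

positive semidefinite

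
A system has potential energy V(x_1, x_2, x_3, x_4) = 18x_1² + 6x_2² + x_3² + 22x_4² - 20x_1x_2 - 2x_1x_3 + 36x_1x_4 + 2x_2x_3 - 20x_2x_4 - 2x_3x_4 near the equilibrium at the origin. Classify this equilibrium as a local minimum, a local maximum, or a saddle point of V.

local minimum

The Hessian at the origin is H = [[36, -20, -2, 36], [-20, 12, 2, -20], [-2, 2, 2, -2], [36, -20, -2, 44]].
Congruent diagonalization of H (simultaneous row and column reduction) yields pivots 36, 8/9, 1, 8.
That gives 4 positive pivots.
H is positive definite, so the origin is a strict local minimum.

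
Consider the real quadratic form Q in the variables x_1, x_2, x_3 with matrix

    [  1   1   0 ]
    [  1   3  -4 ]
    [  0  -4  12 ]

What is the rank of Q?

Congruent diagonalization of A (simultaneous row and column reduction) yields pivots 1, 2, 4.
That gives 3 positive pivots.
The rank is the number of nonzero pivots: 3.

3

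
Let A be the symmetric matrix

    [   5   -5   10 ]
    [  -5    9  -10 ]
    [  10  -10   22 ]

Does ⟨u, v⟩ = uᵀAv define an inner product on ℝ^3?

Leading principal minors: Δ_1 = 5, Δ_2 = 20, Δ_3 = 40.
All leading principal minors are positive, so by Sylvester's criterion Q is positive definite.
⟨·,·⟩ is an inner product exactly when A is positive definite.

yes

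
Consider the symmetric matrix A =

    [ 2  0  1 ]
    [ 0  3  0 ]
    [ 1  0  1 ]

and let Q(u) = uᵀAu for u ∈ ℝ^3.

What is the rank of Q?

Row-reducing A symmetrically gives the diagonal entries 2, 3, 1/2.
Counting signs: 3 positive.
The rank is the number of nonzero pivots: 3.

3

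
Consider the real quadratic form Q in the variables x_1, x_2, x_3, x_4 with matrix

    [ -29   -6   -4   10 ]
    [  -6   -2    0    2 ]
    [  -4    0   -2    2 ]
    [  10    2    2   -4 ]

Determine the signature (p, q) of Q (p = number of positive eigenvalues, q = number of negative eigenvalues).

(0, 3)

Row-reducing A symmetrically gives the diagonal entries -29, -22/29, -6/11, 0.
So there are 3 negative, 1 zero pivots.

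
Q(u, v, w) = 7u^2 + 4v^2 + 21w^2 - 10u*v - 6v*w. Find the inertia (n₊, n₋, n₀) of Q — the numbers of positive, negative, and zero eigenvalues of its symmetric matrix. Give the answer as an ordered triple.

(2, 0, 1)

The associated matrix is A = [[7, -5, 0], [-5, 4, -3], [0, -3, 21]].
Symmetric row and column elimination reduces A to a congruent diagonal form with pivots 7, 3/7, 0.
So there are 2 positive, 1 zero pivots.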